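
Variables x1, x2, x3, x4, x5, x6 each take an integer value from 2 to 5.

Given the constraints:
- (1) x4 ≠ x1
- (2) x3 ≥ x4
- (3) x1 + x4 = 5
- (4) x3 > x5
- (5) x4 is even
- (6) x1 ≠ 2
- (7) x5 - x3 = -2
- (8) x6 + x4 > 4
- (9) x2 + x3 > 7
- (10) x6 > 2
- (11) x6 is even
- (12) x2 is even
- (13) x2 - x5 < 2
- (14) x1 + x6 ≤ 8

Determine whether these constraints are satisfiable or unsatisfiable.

Satisfiable

The assignment x1 = 3, x2 = 4, x3 = 5, x4 = 2, x5 = 3, x6 = 4 works:
  constraint 3 holds since x1 + x4 = 5.
  constraint 7 holds since x5 - x3 = -2.
The rest check out directly.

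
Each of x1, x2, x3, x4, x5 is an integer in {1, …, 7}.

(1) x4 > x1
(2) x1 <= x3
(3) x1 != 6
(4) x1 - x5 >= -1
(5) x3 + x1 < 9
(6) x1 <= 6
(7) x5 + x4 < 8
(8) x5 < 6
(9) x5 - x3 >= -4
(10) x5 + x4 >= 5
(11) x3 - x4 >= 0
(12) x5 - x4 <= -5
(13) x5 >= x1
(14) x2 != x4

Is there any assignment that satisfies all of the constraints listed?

Unsatisfiable

Constraints 9, 11, and 12 give x4 − x5 ≥ 5, x5 − x3 ≥ -4, x3 − x4 ≥ 0.
Adding all 3 inequalities: the left sides telescope to 0, and the right sides sum to 5 + (-4) + 0 = 1. So 0 ≥ 1, which is false.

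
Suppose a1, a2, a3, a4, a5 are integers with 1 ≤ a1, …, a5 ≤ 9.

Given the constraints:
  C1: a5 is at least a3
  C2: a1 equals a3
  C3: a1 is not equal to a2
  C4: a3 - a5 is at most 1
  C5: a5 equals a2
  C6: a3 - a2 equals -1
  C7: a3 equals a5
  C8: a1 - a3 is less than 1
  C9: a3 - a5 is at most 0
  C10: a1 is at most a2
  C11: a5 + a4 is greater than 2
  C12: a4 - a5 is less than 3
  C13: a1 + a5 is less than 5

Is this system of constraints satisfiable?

From constraints 2, 5, and 7, a1 = a3 = a5 = a2, so a1 = a2. But constraint 3 says a1 ≠ a2. Contradiction.

Unsatisfiable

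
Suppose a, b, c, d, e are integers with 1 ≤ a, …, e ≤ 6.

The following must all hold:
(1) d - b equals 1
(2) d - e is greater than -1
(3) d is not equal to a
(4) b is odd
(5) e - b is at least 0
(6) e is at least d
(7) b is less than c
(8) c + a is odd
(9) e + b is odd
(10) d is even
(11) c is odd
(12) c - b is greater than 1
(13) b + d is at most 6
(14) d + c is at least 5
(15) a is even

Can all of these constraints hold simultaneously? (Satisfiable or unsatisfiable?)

Satisfiable

One satisfying assignment is a = 6, b = 1, c = 5, d = 2, e = 2.
For the less obvious constraints — constraint 1: d - b = 1; constraint 2: d - e = 0; constraint 5: e - b = 1 — and the others hold by inspection.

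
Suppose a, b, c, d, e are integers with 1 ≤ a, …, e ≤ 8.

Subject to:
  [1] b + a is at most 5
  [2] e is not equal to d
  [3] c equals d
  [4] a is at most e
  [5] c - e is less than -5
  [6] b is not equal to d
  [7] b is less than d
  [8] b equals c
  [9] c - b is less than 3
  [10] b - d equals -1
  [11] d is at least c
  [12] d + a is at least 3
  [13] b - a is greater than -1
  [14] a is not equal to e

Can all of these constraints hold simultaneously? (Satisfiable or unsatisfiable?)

Unsatisfiable

From constraints 3 and 8, b = c = d, so b = d. But constraint 6 says b ≠ d. Contradiction.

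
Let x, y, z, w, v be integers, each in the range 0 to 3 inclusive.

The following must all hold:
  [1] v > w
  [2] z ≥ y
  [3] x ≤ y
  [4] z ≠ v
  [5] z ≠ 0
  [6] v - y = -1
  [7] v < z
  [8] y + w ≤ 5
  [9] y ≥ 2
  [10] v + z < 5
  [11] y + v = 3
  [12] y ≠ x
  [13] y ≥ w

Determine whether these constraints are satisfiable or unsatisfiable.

Satisfiable

Try x = 1, y = 2, z = 3, w = 0, v = 1.
Check constraint 6: v - y = -1; constraint 8: y + w = 2. The remaining constraints are straightforward to verify.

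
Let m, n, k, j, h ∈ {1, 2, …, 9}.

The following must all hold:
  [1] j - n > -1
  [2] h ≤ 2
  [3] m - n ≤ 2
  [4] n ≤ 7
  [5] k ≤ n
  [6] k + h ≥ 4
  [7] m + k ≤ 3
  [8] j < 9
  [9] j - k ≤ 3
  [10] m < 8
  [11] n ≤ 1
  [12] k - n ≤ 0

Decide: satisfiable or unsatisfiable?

Unsatisfiable

From constraints 5 and 11: k ≤ n ≤ 1. From constraint 2: h ≤ 2. Hence k + h ≤ 3. But constraint 6 requires k + h ≥ 4, and 4 > 3. Contradiction.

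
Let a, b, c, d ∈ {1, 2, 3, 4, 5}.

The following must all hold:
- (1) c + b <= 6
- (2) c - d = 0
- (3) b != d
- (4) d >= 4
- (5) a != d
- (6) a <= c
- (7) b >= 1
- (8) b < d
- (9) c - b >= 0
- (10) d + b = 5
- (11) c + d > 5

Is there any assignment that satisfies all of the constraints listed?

Satisfiable

The assignment a = 1, b = 1, c = 4, d = 4 works:
  constraint 1 holds since c + b = 5.
  constraint 2 holds since c - d = 0.
  constraint 9 holds since c - b = 3.
The rest check out directly.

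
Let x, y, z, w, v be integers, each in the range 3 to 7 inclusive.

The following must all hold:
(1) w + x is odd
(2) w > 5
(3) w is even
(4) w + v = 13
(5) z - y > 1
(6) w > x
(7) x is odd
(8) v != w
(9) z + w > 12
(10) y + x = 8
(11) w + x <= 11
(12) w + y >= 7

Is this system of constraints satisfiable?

Satisfiable

Take x = 5, y = 3, z = 7, w = 6, v = 7. Then constraint 4: w + v = 13; constraint 5: z - y = 4; constraint 9: z + w = 13, and every other listed constraint is also met.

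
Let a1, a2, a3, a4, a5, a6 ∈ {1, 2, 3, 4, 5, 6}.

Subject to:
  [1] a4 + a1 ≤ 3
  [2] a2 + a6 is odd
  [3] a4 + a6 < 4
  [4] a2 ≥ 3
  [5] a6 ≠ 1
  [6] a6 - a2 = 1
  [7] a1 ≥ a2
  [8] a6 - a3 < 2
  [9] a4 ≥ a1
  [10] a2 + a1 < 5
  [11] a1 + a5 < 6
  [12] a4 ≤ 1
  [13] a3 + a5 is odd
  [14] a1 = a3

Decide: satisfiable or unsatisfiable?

From constraints 4 and 7: a1 ≥ a2 and a2 ≥ 3, so a1 ≥ 3. From constraints 9 and 12: a1 ≤ a4 and a4 ≤ 1, so a1 ≤ 1. But 1 < 3, so no value of a1 works.

Unsatisfiable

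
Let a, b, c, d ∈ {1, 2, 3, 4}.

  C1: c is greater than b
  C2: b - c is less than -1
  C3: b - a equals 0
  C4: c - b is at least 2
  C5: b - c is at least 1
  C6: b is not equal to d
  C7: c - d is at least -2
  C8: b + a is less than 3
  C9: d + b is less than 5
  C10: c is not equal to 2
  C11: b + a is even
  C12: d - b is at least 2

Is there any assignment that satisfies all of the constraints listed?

Constraints 5, 7, and 12 give c − d ≥ -2, d − b ≥ 2, b − c ≥ 1.
Adding all 3 inequalities: the left sides telescope to 0, and the right sides sum to (-2) + 2 + 1 = 1. So 0 ≥ 1, which is false.

Unsatisfiable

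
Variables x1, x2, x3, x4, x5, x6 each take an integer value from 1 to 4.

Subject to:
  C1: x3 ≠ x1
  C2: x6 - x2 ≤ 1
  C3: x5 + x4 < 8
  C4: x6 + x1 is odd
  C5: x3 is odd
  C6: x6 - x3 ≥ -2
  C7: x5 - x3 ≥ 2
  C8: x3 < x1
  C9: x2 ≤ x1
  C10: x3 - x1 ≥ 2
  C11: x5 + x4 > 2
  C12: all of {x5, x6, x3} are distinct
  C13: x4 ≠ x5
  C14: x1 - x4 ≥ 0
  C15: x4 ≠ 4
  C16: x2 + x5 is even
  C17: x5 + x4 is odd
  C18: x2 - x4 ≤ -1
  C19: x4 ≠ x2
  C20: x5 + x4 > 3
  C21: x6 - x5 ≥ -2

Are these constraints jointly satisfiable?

Unsatisfiable

Constraints 2, 7, 10, 14, 18, and 21 give x4 − x2 ≥ 1, x2 − x6 ≥ -1, x6 − x5 ≥ -2, x5 − x3 ≥ 2, x3 − x1 ≥ 2, x1 − x4 ≥ 0.
Adding all 6 inequalities: the left sides telescope to 0, and the right sides sum to 1 + (-1) + (-2) + 2 + 2 + 0 = 2. So 0 ≥ 2, which is false.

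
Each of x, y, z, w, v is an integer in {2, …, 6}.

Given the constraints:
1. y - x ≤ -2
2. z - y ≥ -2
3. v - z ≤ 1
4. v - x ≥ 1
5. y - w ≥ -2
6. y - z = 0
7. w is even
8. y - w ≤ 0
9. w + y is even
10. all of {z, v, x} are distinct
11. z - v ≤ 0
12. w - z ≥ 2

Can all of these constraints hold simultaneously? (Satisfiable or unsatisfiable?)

Constraints 1, 3, 4, 5, and 12 give v − x ≥ 1, x − y ≥ 2, y − w ≥ -2, w − z ≥ 2, z − v ≥ -1.
Adding all 5 inequalities: the left sides telescope to 0, and the right sides sum to 1 + 2 + (-2) + 2 + (-1) = 2. So 0 ≥ 2, which is false.

Unsatisfiable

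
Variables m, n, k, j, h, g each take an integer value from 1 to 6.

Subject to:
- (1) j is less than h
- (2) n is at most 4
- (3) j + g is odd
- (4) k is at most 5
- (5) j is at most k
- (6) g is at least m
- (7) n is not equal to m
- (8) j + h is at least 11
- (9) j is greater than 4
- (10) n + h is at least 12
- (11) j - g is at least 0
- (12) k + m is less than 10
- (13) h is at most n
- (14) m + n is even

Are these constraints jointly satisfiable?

Unsatisfiable

From constraints 4 and 5: j ≤ k ≤ 5. From constraints 2 and 13: h ≤ n ≤ 4. Hence j + h ≤ 9. But constraint 8 requires j + h ≥ 11, and 11 > 9. Contradiction.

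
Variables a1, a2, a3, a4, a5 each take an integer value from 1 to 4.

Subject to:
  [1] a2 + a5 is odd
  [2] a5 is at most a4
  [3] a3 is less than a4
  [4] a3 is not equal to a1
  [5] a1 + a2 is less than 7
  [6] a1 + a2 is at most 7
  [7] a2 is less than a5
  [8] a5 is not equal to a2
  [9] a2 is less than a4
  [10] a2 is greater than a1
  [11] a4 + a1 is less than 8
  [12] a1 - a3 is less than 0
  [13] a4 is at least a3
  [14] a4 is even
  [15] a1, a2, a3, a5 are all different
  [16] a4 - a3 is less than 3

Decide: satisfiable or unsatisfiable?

Satisfiable

Take a1 = 1, a2 = 3, a3 = 2, a4 = 4, a5 = 4. Then constraint 5: a1 + a2 = 4; constraint 6: a1 + a2 = 4; constraint 11: a4 + a1 = 5, and every other listed constraint is also met.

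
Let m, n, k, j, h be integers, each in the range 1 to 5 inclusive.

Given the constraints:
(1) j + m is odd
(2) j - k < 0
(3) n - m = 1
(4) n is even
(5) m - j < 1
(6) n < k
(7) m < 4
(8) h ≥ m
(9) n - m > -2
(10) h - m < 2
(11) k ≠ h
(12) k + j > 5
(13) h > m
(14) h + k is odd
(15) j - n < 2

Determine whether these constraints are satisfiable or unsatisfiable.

Take m = 1, n = 2, k = 5, j = 2, h = 2. Then constraint 2: j - k = -3; constraint 3: n - m = 1, and every other listed constraint is also met.

Satisfiable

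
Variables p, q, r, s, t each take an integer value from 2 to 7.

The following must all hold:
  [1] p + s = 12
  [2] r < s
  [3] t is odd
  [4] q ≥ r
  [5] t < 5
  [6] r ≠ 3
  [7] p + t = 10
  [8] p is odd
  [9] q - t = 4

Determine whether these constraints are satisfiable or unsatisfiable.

Satisfiable

The assignment p = 7, q = 7, r = 4, s = 5, t = 3 works:
  constraint 1 holds since p + s = 12.
  constraint 7 holds since p + t = 10.
  constraint 9 holds since q - t = 4.
The rest check out directly.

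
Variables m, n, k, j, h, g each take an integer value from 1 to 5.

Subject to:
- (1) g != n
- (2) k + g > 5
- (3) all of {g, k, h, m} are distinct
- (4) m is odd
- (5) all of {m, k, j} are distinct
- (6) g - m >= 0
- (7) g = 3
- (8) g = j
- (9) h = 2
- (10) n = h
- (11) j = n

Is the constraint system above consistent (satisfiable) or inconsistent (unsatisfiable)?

Constraint 7 fixes g = 3 and constraint 9 fixes h = 2. Constraints 8, 10, and 11 give g = j = n = h, so g = h. But 3 ≠ 2 — contradiction.

Unsatisfiable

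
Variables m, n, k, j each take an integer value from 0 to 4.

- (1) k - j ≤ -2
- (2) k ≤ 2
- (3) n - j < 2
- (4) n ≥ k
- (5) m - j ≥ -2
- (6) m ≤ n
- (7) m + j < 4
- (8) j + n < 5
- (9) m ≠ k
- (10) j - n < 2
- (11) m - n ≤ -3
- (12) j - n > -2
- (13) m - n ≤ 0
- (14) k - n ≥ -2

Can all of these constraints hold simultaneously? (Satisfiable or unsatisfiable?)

Constraints 1, 5, 11, and 14 give n − m ≥ 3, m − j ≥ -2, j − k ≥ 2, k − n ≥ -2.
Adding all 4 inequalities: the left sides telescope to 0, and the right sides sum to 3 + (-2) + 2 + (-2) = 1. So 0 ≥ 1, which is false.

Unsatisfiable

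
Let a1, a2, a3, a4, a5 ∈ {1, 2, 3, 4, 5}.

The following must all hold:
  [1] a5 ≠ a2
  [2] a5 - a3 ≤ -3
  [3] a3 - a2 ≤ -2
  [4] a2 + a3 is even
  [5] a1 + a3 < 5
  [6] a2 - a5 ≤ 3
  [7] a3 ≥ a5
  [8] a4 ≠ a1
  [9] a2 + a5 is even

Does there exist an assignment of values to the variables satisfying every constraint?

Constraints 2, 3, and 6 give a3 − a5 ≥ 3, a5 − a2 ≥ -3, a2 − a3 ≥ 2.
Adding all 3 inequalities: the left sides telescope to 0, and the right sides sum to 3 + (-3) + 2 = 2. So 0 ≥ 2, which is false.

Unsatisfiable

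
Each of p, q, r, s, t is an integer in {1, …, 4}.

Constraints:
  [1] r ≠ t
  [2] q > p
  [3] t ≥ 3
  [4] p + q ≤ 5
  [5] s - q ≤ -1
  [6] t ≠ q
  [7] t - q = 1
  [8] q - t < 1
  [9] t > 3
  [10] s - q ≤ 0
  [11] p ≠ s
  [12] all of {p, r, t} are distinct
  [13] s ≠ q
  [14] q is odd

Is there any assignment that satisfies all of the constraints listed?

Satisfiable

Take p = 1, q = 3, r = 3, s = 2, t = 4. Then constraint 4: p + q = 4; constraint 5: s - q = -1, and every other listed constraint is also met.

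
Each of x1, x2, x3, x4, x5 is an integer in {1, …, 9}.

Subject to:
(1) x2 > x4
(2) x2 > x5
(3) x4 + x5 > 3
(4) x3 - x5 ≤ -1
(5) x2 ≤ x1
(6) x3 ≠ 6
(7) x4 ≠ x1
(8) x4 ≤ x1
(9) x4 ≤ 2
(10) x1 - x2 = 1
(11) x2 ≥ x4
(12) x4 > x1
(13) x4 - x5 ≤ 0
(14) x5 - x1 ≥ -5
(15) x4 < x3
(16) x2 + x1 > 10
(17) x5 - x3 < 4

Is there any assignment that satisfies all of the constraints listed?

Unsatisfiable

Constraints 2, 4, 5, 12, and 15 give x2 ≤ x1, x1 < x4, x4 < x3, x3 < x5, x5 < x2. Chaining: x2 ≤ x1 < x4 < x3 < x5 < x2, which forces x2 < x2 — impossible.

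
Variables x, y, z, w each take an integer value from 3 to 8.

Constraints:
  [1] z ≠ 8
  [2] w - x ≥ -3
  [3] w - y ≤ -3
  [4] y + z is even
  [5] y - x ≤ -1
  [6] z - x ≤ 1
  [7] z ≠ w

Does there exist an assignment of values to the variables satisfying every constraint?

Unsatisfiable

Constraints 2, 3, and 5 give w − x ≥ -3, x − y ≥ 1, y − w ≥ 3.
Adding all 3 inequalities: the left sides telescope to 0, and the right sides sum to (-3) + 1 + 3 = 1. So 0 ≥ 1, which is false.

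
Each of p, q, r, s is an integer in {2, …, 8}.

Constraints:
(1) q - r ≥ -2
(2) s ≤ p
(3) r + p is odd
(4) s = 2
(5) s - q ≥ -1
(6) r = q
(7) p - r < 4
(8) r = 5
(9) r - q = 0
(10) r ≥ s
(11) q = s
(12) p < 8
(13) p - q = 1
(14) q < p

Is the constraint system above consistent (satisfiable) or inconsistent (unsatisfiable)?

Constraint 8 fixes r = 5 and constraint 4 fixes s = 2. Constraints 6 and 11 give r = q = s, so r = s. But 5 ≠ 2 — contradiction.

Unsatisfiable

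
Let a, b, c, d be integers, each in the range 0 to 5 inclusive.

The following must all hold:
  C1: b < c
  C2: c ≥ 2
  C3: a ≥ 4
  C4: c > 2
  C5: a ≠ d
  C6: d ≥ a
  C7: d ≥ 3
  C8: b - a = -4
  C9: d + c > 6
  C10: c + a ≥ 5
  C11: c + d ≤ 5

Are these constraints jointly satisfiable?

From constraint 2: c ≥ 2. From constraints 3 and 6: d ≥ a ≥ 4. Hence c + d ≥ 6. But constraint 11 requires c + d ≤ 5, and 5 < 6. Contradiction.

Unsatisfiable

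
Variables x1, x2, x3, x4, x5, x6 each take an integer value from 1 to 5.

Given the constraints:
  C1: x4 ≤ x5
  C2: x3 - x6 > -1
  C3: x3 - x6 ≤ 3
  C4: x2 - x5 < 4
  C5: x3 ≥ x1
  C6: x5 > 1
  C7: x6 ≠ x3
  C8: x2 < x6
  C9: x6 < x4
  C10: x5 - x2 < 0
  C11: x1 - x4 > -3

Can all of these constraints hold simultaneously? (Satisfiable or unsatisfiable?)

Unsatisfiable

Constraints 1, 8, 9, and 10 give x2 < x6, x6 < x4, x4 ≤ x5, x5 < x2. Chaining: x2 < x6 < x4 ≤ x5 < x2, which forces x2 < x2 — impossible.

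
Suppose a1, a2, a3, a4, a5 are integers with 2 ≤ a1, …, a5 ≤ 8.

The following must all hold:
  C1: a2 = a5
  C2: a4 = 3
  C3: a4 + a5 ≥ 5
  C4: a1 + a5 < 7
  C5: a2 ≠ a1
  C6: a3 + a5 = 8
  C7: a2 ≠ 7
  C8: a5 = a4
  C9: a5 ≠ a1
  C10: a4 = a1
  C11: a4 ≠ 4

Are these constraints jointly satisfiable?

Unsatisfiable

From constraints 1, 8, and 10, a2 = a5 = a4 = a1, so a2 = a1. But constraint 5 says a2 ≠ a1. Contradiction.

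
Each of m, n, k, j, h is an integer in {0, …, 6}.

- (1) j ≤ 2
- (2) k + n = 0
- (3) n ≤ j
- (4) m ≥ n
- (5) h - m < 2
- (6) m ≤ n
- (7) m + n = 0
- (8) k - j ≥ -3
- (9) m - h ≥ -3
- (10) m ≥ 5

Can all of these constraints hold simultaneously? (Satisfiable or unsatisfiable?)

From constraints 6 and 10: n ≥ m and m ≥ 5, so n ≥ 5. From constraints 1 and 3: n ≤ j and j ≤ 2, so n ≤ 2. But 2 < 5, so no value of n works.

Unsatisfiable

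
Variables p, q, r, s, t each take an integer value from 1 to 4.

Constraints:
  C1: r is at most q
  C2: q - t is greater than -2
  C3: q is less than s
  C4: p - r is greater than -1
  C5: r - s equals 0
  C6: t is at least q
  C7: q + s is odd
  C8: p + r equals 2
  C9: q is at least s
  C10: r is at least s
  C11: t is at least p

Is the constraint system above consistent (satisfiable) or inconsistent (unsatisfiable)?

Unsatisfiable

Constraints 1, 3, and 10 give s ≤ r, r ≤ q, q < s. Chaining: s ≤ r ≤ q < s, which forces s < s — impossible.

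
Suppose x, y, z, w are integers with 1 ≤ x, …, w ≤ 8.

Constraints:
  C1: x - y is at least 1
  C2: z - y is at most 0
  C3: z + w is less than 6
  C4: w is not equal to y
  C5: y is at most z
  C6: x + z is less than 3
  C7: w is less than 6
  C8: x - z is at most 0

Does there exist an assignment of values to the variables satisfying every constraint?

Constraints 1, 2, and 8 give z − x ≥ 0, x − y ≥ 1, y − z ≥ 0.
Adding all 3 inequalities: the left sides telescope to 0, and the right sides sum to 0 + 1 + 0 = 1. So 0 ≥ 1, which is false.

Unsatisfiable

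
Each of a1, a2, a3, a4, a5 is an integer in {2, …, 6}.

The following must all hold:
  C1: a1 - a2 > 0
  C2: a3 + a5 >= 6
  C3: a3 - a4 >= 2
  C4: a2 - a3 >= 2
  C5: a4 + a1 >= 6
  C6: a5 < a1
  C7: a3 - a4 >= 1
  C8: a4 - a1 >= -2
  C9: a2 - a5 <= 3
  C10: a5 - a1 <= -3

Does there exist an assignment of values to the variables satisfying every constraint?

Constraints 3, 4, 8, 9, and 10 give a3 − a4 ≥ 2, a4 − a1 ≥ -2, a1 − a5 ≥ 3, a5 − a2 ≥ -3, a2 − a3 ≥ 2.
Adding all 5 inequalities: the left sides telescope to 0, and the right sides sum to 2 + (-2) + 3 + (-3) + 2 = 2. So 0 ≥ 2, which is false.

Unsatisfiable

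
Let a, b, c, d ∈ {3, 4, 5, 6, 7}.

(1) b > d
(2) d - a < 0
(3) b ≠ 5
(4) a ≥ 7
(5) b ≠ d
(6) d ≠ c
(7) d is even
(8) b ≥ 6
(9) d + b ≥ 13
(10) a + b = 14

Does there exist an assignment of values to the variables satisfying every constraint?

Setting (a, b, c, d) = (7, 7, 3, 6) satisfies everything: constraint 2: d - a = -1; constraint 9: d + b = 13, and the others follow.

Satisfiable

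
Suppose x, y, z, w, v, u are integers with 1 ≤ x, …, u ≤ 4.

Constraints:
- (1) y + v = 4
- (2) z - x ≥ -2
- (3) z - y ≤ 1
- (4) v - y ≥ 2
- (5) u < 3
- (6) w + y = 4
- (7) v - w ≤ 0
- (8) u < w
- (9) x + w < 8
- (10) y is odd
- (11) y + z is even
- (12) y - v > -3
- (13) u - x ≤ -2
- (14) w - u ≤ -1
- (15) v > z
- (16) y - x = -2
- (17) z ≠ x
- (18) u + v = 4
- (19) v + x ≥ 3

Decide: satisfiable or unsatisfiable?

Unsatisfiable

Constraints 2, 3, 4, 7, 13, and 14 give u − w ≥ 1, w − v ≥ 0, v − y ≥ 2, y − z ≥ -1, z − x ≥ -2, x − u ≥ 2.
Adding all 6 inequalities: the left sides telescope to 0, and the right sides sum to 1 + 0 + 2 + (-1) + (-2) + 2 = 2. So 0 ≥ 2, which is false.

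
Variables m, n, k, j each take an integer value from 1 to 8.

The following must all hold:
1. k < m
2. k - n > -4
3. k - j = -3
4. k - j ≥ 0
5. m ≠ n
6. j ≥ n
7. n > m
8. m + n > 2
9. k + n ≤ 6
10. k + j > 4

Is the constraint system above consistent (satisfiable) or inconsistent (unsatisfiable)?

Unsatisfiable

Constraints 1, 4, 6, and 7 give n ≤ j, j ≤ k, k < m, m < n. Chaining: n ≤ j ≤ k < m < n, which forces n < n — impossible.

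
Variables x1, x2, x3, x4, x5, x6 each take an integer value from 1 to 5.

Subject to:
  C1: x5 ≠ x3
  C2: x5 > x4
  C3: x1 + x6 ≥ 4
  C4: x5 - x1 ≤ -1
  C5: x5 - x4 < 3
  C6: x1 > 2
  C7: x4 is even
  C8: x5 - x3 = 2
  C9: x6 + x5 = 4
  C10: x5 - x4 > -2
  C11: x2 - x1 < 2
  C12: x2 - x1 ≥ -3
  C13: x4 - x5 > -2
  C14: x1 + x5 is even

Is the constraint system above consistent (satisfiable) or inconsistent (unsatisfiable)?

Satisfiable

Take x1 = 5, x2 = 5, x3 = 1, x4 = 2, x5 = 3, x6 = 1. Then constraint 3: x1 + x6 = 6; constraint 4: x5 - x1 = -2; constraint 5: x5 - x4 = 1, and every other listed constraint is also met.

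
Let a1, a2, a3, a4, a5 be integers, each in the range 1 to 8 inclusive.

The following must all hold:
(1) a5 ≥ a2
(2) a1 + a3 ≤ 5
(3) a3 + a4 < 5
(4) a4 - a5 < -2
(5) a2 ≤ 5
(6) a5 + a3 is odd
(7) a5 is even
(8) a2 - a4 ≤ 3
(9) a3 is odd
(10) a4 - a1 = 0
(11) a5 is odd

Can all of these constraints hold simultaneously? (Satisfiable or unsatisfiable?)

Constraint 11 makes a5 odd and constraint 9 makes a3 odd, so a5 + a3 must be even. Constraint 6 says a5 + a3 is odd — contradiction.

Unsatisfiable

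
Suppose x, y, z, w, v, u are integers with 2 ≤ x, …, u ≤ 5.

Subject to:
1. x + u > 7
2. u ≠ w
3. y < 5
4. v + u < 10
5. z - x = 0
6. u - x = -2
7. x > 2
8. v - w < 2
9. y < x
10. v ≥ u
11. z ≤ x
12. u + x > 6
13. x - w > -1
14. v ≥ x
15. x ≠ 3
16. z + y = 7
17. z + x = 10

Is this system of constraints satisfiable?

Satisfiable

One satisfying assignment is x = 5, y = 2, z = 5, w = 4, v = 5, u = 3.
For the less obvious constraints — constraint 1: x + u = 8; constraint 4: v + u = 8 — and the others hold by inspection.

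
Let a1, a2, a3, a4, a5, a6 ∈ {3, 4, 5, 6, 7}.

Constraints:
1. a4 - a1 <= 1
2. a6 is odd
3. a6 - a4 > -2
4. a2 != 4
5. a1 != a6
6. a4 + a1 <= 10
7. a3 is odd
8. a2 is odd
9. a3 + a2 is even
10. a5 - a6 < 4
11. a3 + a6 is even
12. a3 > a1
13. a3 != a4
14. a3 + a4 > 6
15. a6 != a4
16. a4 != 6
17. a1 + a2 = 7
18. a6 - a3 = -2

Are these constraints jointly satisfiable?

Setting (a1, a2, a3, a4, a5, a6) = (4, 3, 5, 4, 6, 3) satisfies everything: constraint 1: a4 - a1 = 0; constraint 3: a6 - a4 = -1, and the others follow.

Satisfiable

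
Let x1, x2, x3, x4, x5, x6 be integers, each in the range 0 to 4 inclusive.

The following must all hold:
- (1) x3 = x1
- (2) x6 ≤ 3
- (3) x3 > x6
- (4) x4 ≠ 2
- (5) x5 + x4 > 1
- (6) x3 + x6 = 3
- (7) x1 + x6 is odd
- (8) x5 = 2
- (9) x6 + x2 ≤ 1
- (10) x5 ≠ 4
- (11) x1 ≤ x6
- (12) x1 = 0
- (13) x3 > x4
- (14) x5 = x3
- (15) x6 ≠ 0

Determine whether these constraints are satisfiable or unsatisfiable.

Constraint 8 fixes x5 = 2 and constraint 12 fixes x1 = 0. Constraints 1 and 14 give x5 = x3 = x1, so x5 = x1. But 2 ≠ 0 — contradiction.

Unsatisfiable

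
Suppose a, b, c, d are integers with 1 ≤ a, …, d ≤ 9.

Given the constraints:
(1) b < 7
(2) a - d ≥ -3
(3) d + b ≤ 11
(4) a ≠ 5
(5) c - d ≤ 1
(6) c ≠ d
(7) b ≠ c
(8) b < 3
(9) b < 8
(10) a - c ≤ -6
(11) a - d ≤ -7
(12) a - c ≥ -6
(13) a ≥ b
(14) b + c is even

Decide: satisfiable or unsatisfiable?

Constraints 2, 5, and 10 give c − a ≥ 6, a − d ≥ -3, d − c ≥ -1.
Adding all 3 inequalities: the left sides telescope to 0, and the right sides sum to 6 + (-3) + (-1) = 2. So 0 ≥ 2, which is false.

Unsatisfiable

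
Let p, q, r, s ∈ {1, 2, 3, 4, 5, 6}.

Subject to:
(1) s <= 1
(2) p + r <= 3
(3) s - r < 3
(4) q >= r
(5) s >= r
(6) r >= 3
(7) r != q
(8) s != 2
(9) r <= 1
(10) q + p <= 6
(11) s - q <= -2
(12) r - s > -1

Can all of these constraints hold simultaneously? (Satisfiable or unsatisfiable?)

Unsatisfiable

From constraint 6: r ≥ 3. From constraints 1 and 5: r ≤ s and s ≤ 1, so r ≤ 1. But 1 < 3, so no value of r works.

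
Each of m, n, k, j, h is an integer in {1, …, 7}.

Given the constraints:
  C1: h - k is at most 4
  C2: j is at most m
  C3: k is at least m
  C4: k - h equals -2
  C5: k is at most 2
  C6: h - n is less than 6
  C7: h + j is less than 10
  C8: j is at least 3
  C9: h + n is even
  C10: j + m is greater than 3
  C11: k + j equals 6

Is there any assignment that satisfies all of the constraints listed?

From constraints 2 and 8: m ≥ j and j ≥ 3, so m ≥ 3. From constraints 3 and 5: m ≤ k and k ≤ 2, so m ≤ 2. But 2 < 3, so no value of m works.

Unsatisfiable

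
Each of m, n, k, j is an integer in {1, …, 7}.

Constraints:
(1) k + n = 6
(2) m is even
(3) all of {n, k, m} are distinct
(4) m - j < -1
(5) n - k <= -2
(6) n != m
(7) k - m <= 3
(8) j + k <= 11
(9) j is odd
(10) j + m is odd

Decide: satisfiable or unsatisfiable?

Try m = 2, n = 1, k = 5, j = 5.
Check constraint 1: k + n = 6; constraint 4: m - j = -3; constraint 5: n - k = -4. The remaining constraints are straightforward to verify.

Satisfiable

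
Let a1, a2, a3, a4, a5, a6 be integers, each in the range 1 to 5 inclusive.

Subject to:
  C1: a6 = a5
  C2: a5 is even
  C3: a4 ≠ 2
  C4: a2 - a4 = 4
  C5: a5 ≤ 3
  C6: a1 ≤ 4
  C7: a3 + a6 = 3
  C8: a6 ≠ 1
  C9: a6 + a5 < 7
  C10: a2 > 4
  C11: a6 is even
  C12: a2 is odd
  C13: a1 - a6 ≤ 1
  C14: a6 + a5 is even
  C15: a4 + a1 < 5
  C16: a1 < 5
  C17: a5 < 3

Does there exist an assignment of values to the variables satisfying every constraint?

Satisfiable

One satisfying assignment is a1 = 3, a2 = 5, a3 = 1, a4 = 1, a5 = 2, a6 = 2.
For the less obvious constraints — constraint 4: a2 - a4 = 4; constraint 7: a3 + a6 = 3 — and the others hold by inspection.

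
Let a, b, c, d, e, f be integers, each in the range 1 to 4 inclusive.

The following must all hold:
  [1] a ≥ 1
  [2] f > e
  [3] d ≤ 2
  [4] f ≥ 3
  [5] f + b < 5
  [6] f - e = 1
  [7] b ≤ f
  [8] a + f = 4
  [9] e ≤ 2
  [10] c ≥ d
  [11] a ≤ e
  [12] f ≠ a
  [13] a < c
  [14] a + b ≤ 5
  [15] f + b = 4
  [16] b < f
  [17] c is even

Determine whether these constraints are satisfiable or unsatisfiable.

Satisfiable

Try a = 1, b = 1, c = 2, d = 2, e = 2, f = 3.
Check constraint 5: f + b = 4; constraint 6: f - e = 1; constraint 8: a + f = 4. The remaining constraints are straightforward to verify.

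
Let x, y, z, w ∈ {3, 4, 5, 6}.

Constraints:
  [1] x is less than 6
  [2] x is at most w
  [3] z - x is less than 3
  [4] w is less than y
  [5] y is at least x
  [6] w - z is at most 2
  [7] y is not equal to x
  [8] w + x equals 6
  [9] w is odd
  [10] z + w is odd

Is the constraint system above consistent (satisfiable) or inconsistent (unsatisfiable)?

Satisfiable

Try x = 3, y = 5, z = 4, w = 3.
Check constraint 3: z - x = 1; constraint 6: w - z = -1; constraint 8: w + x = 6. The remaining constraints are straightforward to verify.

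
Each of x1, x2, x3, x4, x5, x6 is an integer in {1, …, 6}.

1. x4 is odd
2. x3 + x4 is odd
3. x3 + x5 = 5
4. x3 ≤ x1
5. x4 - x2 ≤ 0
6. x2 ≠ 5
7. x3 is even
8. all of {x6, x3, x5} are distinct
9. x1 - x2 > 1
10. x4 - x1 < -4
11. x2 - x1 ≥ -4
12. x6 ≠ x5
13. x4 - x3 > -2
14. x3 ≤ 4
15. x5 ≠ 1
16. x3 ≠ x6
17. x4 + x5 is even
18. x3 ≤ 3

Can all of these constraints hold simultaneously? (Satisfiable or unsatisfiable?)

Satisfiable

One satisfying assignment is x1 = 6, x2 = 2, x3 = 2, x4 = 1, x5 = 3, x6 = 1.
For the less obvious constraints — constraint 3: x3 + x5 = 5; constraint 5: x4 - x2 = -1 — and the others hold by inspection.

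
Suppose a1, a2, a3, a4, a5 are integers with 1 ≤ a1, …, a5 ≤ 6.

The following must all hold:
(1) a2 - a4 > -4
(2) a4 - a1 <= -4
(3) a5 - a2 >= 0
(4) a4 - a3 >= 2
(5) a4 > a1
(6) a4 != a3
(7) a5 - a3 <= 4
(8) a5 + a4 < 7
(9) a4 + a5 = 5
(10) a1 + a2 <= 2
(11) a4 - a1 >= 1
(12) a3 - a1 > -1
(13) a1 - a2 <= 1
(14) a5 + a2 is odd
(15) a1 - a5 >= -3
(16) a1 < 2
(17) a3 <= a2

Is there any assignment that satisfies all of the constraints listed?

Constraints 2, 3, 4, 7, and 13 give a5 − a2 ≥ 0, a2 − a1 ≥ -1, a1 − a4 ≥ 4, a4 − a3 ≥ 2, a3 − a5 ≥ -4.
Adding all 5 inequalities: the left sides telescope to 0, and the right sides sum to 0 + (-1) + 4 + 2 + (-4) = 1. So 0 ≥ 1, which is false.

Unsatisfiable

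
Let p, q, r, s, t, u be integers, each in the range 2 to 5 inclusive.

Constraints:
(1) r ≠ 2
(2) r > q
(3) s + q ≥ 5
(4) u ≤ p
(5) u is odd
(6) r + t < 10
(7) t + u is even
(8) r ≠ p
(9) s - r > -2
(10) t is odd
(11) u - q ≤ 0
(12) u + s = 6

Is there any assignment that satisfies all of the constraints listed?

Try p = 3, q = 3, r = 4, s = 3, t = 3, u = 3.
Check constraint 3: s + q = 6; constraint 6: r + t = 7. The remaining constraints are straightforward to verify.

Satisfiable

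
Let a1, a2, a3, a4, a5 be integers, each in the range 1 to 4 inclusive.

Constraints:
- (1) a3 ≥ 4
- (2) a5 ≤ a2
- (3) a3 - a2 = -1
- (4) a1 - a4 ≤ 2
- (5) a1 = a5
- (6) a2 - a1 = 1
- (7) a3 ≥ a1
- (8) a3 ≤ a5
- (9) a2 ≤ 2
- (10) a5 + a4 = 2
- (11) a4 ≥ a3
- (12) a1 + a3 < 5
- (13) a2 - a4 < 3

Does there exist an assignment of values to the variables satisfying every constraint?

Unsatisfiable

From constraints 1 and 8: a5 ≥ a3 and a3 ≥ 4, so a5 ≥ 4. From constraints 2 and 9: a5 ≤ a2 and a2 ≤ 2, so a5 ≤ 2. But 2 < 4, so no value of a5 works.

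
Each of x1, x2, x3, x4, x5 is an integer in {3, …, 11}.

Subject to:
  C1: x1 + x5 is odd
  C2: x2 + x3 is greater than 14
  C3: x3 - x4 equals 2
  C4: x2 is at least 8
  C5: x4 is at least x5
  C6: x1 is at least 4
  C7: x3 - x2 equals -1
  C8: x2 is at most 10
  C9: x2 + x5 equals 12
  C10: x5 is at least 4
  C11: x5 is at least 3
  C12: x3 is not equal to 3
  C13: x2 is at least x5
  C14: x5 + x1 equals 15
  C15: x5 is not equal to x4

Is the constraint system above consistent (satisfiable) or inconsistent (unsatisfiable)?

One satisfying assignment is x1 = 11, x2 = 8, x3 = 7, x4 = 5, x5 = 4.
For the less obvious constraints — constraint 2: x2 + x3 = 15; constraint 3: x3 - x4 = 2 — and the others hold by inspection.

Satisfiable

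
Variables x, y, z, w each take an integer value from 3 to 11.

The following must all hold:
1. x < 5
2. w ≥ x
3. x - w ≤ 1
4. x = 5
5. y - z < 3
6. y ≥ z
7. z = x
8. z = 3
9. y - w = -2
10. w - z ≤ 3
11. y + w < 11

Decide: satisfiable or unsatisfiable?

Unsatisfiable

Constraint 8 fixes z = 3 and constraint 4 fixes x = 5, but constraint 7 requires z = x. Since 3 ≠ 5, contradiction.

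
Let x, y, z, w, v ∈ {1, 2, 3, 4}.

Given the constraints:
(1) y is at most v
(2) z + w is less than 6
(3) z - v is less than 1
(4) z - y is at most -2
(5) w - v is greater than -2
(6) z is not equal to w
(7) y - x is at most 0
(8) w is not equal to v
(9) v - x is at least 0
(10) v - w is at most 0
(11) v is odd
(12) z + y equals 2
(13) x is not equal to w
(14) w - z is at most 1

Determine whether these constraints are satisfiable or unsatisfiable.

Unsatisfiable

Constraints 4, 7, 9, 10, and 14 give y − z ≥ 2, z − w ≥ -1, w − v ≥ 0, v − x ≥ 0, x − y ≥ 0.
Adding all 5 inequalities: the left sides telescope to 0, and the right sides sum to 2 + (-1) + 0 + 0 + 0 = 1. So 0 ≥ 1, which is false.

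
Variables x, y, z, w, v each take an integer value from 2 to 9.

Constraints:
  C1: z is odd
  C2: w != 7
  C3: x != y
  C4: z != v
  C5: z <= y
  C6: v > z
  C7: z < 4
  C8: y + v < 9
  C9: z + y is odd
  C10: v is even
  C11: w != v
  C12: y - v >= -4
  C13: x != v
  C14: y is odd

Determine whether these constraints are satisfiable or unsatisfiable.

Constraint 1 makes z odd and constraint 14 makes y odd, so z + y must be even. Constraint 9 says z + y is odd — contradiction.

Unsatisfiable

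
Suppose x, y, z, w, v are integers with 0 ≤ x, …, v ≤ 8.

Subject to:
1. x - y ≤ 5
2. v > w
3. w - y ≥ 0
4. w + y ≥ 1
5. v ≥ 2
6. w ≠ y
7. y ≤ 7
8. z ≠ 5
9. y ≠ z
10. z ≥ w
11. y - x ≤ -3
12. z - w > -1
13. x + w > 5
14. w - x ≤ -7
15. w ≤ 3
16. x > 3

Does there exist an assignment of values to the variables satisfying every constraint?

Constraints 1, 3, and 14 give x − w ≥ 7, w − y ≥ 0, y − x ≥ -5.
Adding all 3 inequalities: the left sides telescope to 0, and the right sides sum to 7 + 0 + (-5) = 2. So 0 ≥ 2, which is false.

Unsatisfiable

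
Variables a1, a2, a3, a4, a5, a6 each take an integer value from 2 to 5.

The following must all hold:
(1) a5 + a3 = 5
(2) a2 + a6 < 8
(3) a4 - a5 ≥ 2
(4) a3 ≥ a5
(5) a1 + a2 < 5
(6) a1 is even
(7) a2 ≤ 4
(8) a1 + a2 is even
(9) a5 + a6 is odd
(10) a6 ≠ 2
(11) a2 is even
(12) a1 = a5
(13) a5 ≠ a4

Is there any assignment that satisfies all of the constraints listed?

Try a1 = 2, a2 = 2, a3 = 3, a4 = 4, a5 = 2, a6 = 5.
Check constraint 1: a5 + a3 = 5; constraint 2: a2 + a6 = 7. The remaining constraints are straightforward to verify.

Satisfiable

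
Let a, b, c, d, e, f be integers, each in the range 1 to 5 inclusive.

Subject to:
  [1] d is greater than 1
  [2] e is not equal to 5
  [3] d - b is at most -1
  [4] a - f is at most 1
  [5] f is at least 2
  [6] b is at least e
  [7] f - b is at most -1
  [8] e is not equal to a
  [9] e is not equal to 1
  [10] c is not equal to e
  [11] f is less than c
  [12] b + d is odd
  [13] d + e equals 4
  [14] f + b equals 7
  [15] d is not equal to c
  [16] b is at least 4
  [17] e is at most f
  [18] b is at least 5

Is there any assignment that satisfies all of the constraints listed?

Take a = 3, b = 5, c = 5, d = 2, e = 2, f = 2. Then constraint 3: d - b = -3; constraint 4: a - f = 1, and every other listed constraint is also met.

Satisfiable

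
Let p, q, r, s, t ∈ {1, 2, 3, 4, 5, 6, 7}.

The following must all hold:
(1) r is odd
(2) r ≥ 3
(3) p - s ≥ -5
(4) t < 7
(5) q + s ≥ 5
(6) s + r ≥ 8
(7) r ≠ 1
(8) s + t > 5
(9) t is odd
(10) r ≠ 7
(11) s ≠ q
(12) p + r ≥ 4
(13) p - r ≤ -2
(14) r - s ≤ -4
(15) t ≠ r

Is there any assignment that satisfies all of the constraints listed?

Unsatisfiable

Constraints 3, 13, and 14 give s − r ≥ 4, r − p ≥ 2, p − s ≥ -5.
Adding all 3 inequalities: the left sides telescope to 0, and the right sides sum to 4 + 2 + (-5) = 1. So 0 ≥ 1, which is false.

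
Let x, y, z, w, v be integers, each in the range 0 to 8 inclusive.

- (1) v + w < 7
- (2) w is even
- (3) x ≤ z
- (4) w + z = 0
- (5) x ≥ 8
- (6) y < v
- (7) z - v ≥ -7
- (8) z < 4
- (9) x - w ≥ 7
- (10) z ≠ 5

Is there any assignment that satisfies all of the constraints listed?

From constraints 3 and 5: z ≥ x and x ≥ 8, so z ≥ 8. From constraint 8: z ≤ 3. But 3 < 8, so no value of z works.

Unsatisfiable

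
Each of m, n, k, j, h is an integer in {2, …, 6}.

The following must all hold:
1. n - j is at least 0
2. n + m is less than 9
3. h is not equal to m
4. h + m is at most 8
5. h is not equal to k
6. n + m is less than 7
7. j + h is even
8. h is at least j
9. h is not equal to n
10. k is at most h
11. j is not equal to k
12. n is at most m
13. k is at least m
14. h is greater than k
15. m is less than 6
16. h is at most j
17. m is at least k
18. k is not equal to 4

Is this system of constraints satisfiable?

Constraints 1, 12, 13, 14, and 16 give n ≤ m, m ≤ k, k < h, h ≤ j, j ≤ n. Chaining: n ≤ m ≤ k < h ≤ j ≤ n, which forces n < n — impossible.

Unsatisfiable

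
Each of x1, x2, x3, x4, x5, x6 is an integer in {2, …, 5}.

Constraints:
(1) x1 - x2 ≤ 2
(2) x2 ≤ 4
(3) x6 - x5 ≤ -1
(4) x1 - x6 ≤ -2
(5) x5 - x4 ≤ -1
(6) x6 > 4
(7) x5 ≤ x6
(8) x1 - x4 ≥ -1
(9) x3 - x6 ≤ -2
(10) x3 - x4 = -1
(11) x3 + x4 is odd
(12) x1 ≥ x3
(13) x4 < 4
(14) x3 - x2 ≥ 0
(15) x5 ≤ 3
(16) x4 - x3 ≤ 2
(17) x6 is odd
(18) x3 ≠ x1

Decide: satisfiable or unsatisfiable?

Constraints 1, 3, 5, 8, 9, and 14 give x3 − x2 ≥ 0, x2 − x1 ≥ -2, x1 − x4 ≥ -1, x4 − x5 ≥ 1, x5 − x6 ≥ 1, x6 − x3 ≥ 2.
Adding all 6 inequalities: the left sides telescope to 0, and the right sides sum to 0 + (-2) + (-1) + 1 + 1 + 2 = 1. So 0 ≥ 1, which is false.

Unsatisfiable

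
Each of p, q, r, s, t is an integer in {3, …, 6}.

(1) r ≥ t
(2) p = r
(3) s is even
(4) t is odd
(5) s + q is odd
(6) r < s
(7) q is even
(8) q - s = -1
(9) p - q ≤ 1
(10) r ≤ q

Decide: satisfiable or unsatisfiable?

Constraint 3 makes s even and constraint 7 makes q even, so s + q must be even. Constraint 5 says s + q is odd — contradiction.

Unsatisfiable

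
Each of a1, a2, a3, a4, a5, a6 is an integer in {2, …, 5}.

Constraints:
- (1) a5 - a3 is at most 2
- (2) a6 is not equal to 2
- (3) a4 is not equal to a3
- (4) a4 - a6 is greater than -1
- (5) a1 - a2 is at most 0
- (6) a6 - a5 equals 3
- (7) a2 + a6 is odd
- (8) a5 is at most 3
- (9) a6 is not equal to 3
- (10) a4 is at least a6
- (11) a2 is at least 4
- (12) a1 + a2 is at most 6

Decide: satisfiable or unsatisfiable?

The assignment a1 = 2, a2 = 4, a3 = 2, a4 = 5, a5 = 2, a6 = 5 works:
  constraint 1 holds since a5 - a3 = 0.
  constraint 4 holds since a4 - a6 = 0.
  constraint 5 holds since a1 - a2 = -2.
The rest check out directly.

Satisfiable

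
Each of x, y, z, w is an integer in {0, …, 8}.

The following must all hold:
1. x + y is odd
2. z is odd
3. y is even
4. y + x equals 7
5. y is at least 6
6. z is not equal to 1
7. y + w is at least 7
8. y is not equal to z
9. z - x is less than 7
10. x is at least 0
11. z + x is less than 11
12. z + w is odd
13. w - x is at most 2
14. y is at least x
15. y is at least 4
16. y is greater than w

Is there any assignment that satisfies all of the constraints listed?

Satisfiable

Setting (x, y, z, w) = (1, 6, 7, 2) satisfies everything: constraint 4: y + x = 7; constraint 7: y + w = 8; constraint 9: z - x = 6, and the others follow.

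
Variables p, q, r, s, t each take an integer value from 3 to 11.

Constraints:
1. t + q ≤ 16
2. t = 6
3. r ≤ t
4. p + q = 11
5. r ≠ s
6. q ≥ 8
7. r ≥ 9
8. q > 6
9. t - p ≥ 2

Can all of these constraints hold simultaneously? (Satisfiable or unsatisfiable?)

Unsatisfiable

From constraints 3 and 7: t ≥ r ≥ 9. From constraint 6: q ≥ 8. Hence t + q ≥ 17. But constraint 1 requires t + q ≤ 16, and 16 < 17. Contradiction.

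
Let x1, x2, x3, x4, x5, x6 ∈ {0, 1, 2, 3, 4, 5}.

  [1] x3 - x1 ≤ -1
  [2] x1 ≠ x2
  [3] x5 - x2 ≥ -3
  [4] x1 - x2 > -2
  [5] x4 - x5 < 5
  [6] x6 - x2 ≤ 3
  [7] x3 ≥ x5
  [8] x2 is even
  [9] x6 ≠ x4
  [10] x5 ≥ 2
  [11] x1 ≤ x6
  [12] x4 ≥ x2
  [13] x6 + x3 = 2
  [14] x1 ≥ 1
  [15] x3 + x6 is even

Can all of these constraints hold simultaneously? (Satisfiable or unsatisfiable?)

Unsatisfiable

From constraints 11 and 14: x6 ≥ x1 ≥ 1. From constraints 7 and 10: x3 ≥ x5 ≥ 2. Hence x6 + x3 ≥ 3. But constraint 13 requires x6 + x3 = 2, and 2 < 3. Contradiction.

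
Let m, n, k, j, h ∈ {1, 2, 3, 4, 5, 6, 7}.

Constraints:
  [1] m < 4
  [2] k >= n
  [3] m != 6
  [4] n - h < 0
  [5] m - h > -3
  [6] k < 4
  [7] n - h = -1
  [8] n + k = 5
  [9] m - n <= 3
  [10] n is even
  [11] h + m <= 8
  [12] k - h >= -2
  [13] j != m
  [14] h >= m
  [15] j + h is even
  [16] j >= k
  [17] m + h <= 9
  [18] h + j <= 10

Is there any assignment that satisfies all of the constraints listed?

Satisfiable

Take m = 3, n = 2, k = 3, j = 7, h = 3. Then constraint 4: n - h = -1; constraint 5: m - h = 0, and every other listed constraint is also met.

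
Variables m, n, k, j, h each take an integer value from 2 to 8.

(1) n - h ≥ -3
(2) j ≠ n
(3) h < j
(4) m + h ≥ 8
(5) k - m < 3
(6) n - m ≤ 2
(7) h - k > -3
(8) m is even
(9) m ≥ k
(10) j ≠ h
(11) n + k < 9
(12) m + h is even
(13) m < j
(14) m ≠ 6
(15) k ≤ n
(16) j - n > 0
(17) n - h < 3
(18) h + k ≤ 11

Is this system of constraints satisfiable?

One satisfying assignment is m = 4, n = 4, k = 4, j = 5, h = 4.
For the less obvious constraints — constraint 1: n - h = 0; constraint 4: m + h = 8; constraint 5: k - m = 0 — and the others hold by inspection.

Satisfiable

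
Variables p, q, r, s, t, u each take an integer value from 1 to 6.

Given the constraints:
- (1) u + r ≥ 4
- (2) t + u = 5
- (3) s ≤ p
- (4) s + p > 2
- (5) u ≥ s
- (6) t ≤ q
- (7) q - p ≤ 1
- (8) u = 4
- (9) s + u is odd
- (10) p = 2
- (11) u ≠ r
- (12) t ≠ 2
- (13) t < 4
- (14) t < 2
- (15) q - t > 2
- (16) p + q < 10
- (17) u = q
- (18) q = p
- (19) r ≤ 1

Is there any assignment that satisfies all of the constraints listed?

Unsatisfiable

Constraint 8 fixes u = 4 and constraint 10 fixes p = 2. Constraints 17 and 18 give u = q = p, so u = p. But 4 ≠ 2 — contradiction.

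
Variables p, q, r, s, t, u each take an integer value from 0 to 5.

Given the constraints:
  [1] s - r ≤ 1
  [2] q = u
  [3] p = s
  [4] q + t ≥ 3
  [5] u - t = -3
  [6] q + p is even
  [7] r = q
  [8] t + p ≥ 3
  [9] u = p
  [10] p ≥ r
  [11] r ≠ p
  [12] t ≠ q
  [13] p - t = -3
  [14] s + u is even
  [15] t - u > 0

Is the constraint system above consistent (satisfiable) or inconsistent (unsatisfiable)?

Unsatisfiable

From constraints 2, 7, and 9, r = q = u = p, so r = p. But constraint 11 says r ≠ p. Contradiction.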